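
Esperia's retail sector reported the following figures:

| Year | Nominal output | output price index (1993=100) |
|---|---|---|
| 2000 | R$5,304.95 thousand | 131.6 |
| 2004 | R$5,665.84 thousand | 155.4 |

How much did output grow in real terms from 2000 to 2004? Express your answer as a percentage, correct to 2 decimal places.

-9.55%

Real output 2000 = 5304.95 / 1.316 = 4031.12.
Real output 2004 = 5665.84 / 1.554 = 3645.97.
Real growth = 3645.97 / 4031.12 − 1 = -0.0955.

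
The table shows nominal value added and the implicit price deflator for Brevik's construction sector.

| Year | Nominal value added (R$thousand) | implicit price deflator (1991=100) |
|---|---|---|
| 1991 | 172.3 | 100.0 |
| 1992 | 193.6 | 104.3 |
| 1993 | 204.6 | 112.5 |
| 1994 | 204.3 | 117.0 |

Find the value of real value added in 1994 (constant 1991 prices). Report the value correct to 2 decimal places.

Real value added 1994 = 204.3 / 1.170 = 174.62.

R$174.62 thousand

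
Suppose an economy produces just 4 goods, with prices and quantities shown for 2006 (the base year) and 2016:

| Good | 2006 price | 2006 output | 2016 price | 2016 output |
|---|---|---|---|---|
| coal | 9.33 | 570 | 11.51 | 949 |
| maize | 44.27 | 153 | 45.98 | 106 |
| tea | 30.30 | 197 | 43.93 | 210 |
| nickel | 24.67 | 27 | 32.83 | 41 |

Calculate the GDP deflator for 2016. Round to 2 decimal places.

126.04

Nominal GDP 2016 = 11.51·949 + 45.98·106 + 43.93·210 + 32.83·41 = 26368.20.
Real GDP 2016 (at 2006 prices) = 9.33·949 + 44.27·106 + 30.30·210 + 24.67·41 = 20921.26.
Deflator = Nominal/Real × 100 = 26368.20/20921.26 × 100 = 126.035.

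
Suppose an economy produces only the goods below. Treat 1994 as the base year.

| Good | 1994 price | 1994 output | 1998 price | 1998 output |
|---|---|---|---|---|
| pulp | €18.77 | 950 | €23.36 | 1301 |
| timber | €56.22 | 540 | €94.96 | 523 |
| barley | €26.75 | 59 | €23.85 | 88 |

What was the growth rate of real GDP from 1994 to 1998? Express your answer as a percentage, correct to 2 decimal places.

Real GDP 1994 = Nominal GDP 1994 = 18.77·950 + 56.22·540 + 26.75·59 = 49768.55.
Real GDP 1998 (at 1994 prices) = 18.77·1301 + 56.22·523 + 26.75·88 = 56176.83.
Real growth = 56176.83/49768.55 − 1 = 0.1288.

12.88%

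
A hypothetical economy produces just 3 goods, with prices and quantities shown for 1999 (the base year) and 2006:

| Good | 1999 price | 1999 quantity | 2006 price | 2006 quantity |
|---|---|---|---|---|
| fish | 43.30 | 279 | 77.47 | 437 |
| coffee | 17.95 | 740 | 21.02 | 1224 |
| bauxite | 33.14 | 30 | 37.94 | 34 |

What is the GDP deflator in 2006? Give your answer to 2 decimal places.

Nominal GDP 2006 = 77.47·437 + 21.02·1224 + 37.94·34 = 60872.83.
Real GDP 2006 (at 1999 prices) = 43.30·437 + 17.95·1224 + 33.14·34 = 42019.66.
Deflator = Nominal/Real × 100 = 60872.83/42019.66 × 100 = 144.867.

144.87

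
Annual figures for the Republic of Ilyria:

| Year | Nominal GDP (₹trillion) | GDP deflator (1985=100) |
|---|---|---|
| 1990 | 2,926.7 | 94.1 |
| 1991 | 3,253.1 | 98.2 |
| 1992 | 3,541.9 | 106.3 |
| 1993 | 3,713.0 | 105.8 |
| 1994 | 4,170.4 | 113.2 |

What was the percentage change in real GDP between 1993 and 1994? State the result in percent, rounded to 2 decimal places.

4.98%

Real GDP 1993 = 3713.0/1.058 = 3509.45.
Real GDP 1994 = 4170.4/1.132 = 3684.10.
Change = 3684.10/3509.45 − 1 = 0.0498.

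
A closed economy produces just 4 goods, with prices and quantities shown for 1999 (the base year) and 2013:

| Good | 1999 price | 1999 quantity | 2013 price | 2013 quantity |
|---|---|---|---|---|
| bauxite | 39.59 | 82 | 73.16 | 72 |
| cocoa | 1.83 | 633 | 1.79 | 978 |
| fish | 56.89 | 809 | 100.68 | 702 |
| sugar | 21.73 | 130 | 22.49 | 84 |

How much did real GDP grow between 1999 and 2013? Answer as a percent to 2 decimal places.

Real GDP 1999 = Nominal GDP 1999 = 39.59·82 + 1.83·633 + 56.89·809 + 21.73·130 = 53253.68.
Real GDP 2013 (at 1999 prices) = 39.59·72 + 1.83·978 + 56.89·702 + 21.73·84 = 46402.32.
Real growth = 46402.32/53253.68 − 1 = -0.1287.

-12.87%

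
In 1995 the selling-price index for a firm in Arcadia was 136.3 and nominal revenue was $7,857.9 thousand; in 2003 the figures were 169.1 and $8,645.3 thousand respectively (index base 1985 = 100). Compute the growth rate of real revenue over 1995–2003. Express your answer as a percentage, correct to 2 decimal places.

Deflate each year: 1995 → 7857.9/1.363 = 5765.15; 2003 → 8645.3/1.691 = 5112.54.
So real revenue changed by 5112.54/5765.15 − 1 = -0.1132, i.e. -11.32%.

-11.32%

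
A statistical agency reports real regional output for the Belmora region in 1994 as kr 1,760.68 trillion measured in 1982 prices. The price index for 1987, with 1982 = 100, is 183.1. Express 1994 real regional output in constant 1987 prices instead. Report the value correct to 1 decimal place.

Real regional output in 1987 prices = Real regional output in 1982 prices × (P_1987/P_1982) = 1760.68 × 1.831 = 3223.81.

kr 3,223.8 trillion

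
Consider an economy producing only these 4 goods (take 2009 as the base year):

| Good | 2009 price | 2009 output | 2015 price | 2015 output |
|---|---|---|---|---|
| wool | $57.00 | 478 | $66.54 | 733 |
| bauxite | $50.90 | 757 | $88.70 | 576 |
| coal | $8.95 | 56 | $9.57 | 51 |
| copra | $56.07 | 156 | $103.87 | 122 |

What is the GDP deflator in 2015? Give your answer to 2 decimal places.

Nominal GDP 2015 = 66.54·733 + 88.70·576 + 9.57·51 + 103.87·122 = 113025.23.
Real GDP 2015 (at 2009 prices) = 57.00·733 + 50.90·576 + 8.95·51 + 56.07·122 = 78396.39.
Deflator = Nominal/Real × 100 = 113025.23/78396.39 × 100 = 144.171.

144.17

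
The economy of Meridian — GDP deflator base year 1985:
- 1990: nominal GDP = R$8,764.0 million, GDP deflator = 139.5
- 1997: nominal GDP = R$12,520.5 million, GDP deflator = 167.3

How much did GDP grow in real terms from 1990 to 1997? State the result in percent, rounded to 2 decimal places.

Real GDP 1990 = 8764.0 / 1.395 = 6282.44.
Real GDP 1997 = 12520.5 / 1.673 = 7483.86.
Real growth = 7483.86 / 6282.44 − 1 = 0.1912.

19.12%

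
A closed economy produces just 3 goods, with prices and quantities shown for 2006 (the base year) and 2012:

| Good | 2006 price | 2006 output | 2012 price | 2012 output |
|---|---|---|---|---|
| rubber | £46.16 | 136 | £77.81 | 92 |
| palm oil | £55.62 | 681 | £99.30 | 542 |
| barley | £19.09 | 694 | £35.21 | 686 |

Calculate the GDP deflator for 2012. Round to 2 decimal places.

Nominal GDP 2012 = 77.81·92 + 99.30·542 + 35.21·686 = 85133.18.
Real GDP 2012 (at 2006 prices) = 46.16·92 + 55.62·542 + 19.09·686 = 47488.50.
Deflator = Nominal/Real × 100 = 85133.18/47488.50 × 100 = 179.271.

179.27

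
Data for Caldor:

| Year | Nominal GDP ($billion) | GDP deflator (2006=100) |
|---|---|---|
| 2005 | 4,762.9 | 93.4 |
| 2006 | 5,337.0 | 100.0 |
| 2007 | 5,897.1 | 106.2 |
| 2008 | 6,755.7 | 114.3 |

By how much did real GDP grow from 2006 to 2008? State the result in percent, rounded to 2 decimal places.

10.75%

Real GDP 2006 = 5337.0/1.000 = 5337.00.
Real GDP 2008 = 6755.7/1.143 = 5910.50.
Change = 5910.50/5337.00 − 1 = 0.1075.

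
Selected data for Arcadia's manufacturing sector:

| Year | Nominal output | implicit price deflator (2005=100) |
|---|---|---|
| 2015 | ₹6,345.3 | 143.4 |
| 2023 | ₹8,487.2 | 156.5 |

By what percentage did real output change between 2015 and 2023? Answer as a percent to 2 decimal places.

22.56%

Deflate each year: 2015 → 6345.3/1.434 = 4424.90; 2023 → 8487.2/1.565 = 5423.13.
So real output changed by 5423.13/4424.90 − 1 = 0.2256, i.e. 22.56%.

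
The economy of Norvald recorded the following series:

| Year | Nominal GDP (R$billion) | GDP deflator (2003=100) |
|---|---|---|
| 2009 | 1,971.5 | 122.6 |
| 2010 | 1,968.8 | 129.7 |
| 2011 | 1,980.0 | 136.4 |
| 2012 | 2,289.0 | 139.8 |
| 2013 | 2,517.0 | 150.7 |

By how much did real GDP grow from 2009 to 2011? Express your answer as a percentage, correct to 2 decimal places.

Real GDP 2009 = 1971.5/1.226 = 1608.08.
Real GDP 2011 = 1980.0/1.364 = 1451.61.
Change = 1451.61/1608.08 − 1 = -0.0973.

-9.73%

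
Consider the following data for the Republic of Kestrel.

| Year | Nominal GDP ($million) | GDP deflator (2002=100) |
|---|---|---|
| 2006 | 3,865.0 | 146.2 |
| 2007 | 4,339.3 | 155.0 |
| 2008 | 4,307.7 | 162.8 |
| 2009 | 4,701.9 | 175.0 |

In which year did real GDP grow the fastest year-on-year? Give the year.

2007

2007: real = 4339.3/1.550 = 2799.55; growth vs 2006 (2643.64) = 5.90%.
2008: real = 4307.7/1.628 = 2646.01; growth vs 2007 (2799.55) = -5.48%.
2009: real = 4701.9/1.750 = 2686.80; growth vs 2008 (2646.01) = 1.54%.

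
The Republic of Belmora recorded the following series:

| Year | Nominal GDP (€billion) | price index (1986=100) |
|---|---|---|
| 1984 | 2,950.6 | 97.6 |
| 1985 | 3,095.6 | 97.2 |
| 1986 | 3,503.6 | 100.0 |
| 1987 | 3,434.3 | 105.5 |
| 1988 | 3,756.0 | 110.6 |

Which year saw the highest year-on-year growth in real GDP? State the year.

1985: real = 3095.6/0.972 = 3184.77; growth vs 1984 (3023.16) = 5.35%.
1986: real = 3503.6/1.000 = 3503.60; growth vs 1985 (3184.77) = 10.01%.
1987: real = 3434.3/1.055 = 3255.26; growth vs 1986 (3503.60) = -7.09%.
1988: real = 3756.0/1.106 = 3396.02; growth vs 1987 (3255.26) = 4.32%.

1986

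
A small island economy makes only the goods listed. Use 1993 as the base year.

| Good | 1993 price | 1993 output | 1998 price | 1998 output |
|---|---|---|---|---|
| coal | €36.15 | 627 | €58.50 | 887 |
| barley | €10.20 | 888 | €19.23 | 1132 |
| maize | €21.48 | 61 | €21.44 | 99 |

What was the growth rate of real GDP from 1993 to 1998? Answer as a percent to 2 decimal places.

38.46%

Real GDP 1993 = Nominal GDP 1993 = 36.15·627 + 10.20·888 + 21.48·61 = 33033.93.
Real GDP 1998 (at 1993 prices) = 36.15·887 + 10.20·1132 + 21.48·99 = 45737.97.
Real growth = 45737.97/33033.93 − 1 = 0.3846.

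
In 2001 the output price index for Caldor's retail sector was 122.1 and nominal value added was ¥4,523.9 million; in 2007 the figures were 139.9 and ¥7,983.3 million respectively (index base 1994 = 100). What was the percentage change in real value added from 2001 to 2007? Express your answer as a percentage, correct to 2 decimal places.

54.02%

Deflate each year: 2001 → 4523.9/1.221 = 3705.08; 2007 → 7983.3/1.399 = 5706.43.
So real value added changed by 5706.43/3705.08 − 1 = 0.5402, i.e. 54.02%.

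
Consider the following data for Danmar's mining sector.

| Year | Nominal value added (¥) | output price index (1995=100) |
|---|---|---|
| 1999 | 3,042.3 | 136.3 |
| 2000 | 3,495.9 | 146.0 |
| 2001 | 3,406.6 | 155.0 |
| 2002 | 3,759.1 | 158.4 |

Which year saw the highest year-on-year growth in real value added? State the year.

2000: real = 3495.9/1.460 = 2394.45; growth vs 1999 (2232.06) = 7.28%.
2001: real = 3406.6/1.550 = 2197.81; growth vs 2000 (2394.45) = -8.21%.
2002: real = 3759.1/1.584 = 2373.17; growth vs 2001 (2197.81) = 7.98%.

2002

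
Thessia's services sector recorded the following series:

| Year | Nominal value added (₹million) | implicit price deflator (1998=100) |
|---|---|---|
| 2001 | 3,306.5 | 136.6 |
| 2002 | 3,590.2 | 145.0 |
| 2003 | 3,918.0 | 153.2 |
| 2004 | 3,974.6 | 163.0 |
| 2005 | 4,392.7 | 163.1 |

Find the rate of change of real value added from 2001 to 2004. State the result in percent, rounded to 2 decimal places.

0.74%

Real value added 2001 = 3306.5/1.366 = 2420.57.
Real value added 2004 = 3974.6/1.630 = 2438.40.
Change = 2438.40/2420.57 − 1 = 0.0074.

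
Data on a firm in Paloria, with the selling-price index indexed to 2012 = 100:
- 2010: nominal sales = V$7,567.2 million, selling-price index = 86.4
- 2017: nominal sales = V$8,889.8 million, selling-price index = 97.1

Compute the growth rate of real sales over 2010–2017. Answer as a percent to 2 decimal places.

4.53%

Deflate each year: 2010 → 7567.2/0.864 = 8758.33; 2017 → 8889.8/0.971 = 9155.30.
So real sales changed by 9155.30/8758.33 − 1 = 0.0453, i.e. 4.53%.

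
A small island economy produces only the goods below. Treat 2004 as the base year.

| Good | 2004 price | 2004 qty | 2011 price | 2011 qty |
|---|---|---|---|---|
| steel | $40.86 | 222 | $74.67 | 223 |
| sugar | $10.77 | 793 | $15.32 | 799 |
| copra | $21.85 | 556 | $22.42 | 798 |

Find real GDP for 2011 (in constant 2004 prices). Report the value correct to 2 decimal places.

$35153.31

Real GDP 2011 = Σ (p_2004 × q_2011) = 40.86·223 + 10.77·799 + 21.85·798 = 35153.31.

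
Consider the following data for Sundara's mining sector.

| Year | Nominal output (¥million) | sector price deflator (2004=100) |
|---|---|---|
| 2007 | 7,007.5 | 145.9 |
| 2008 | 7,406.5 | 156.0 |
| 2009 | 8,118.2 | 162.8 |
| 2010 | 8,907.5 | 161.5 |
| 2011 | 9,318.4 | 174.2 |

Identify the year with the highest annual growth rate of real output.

2008: real = 7406.5/1.560 = 4747.76; growth vs 2007 (4802.95) = -1.15%.
2009: real = 8118.2/1.628 = 4986.61; growth vs 2008 (4747.76) = 5.03%.
2010: real = 8907.5/1.615 = 5515.48; growth vs 2009 (4986.61) = 10.61%.
2011: real = 9318.4/1.742 = 5349.25; growth vs 2010 (5515.48) = -3.01%.

2010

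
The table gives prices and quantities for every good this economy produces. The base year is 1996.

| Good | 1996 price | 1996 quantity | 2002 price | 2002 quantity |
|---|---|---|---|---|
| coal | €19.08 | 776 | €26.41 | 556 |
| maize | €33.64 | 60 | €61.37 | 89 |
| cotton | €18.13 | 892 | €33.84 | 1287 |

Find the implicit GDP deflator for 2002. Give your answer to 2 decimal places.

172.46

Nominal GDP 2002 = 26.41·556 + 61.37·89 + 33.84·1287 = 63697.97.
Real GDP 2002 (at 1996 prices) = 19.08·556 + 33.64·89 + 18.13·1287 = 36935.75.
Deflator = Nominal/Real × 100 = 63697.97/36935.75 × 100 = 172.456.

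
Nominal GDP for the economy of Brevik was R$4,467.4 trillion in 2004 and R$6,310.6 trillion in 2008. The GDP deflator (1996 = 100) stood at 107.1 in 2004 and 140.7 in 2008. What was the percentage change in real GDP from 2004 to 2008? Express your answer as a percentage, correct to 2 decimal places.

7.53%

Deflate each year: 2004 → 4467.4/1.071 = 4171.24; 2008 → 6310.6/1.407 = 4485.15.
So real GDP changed by 4485.15/4171.24 − 1 = 0.0753, i.e. 7.53%.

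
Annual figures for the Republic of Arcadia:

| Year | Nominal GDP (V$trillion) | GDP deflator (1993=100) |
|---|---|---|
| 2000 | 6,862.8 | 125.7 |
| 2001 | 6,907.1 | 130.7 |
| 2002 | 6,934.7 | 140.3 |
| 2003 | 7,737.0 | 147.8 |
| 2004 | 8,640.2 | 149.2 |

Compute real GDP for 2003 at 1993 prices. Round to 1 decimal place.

V$5,234.8 trillion

Real GDP 2003 = 7737.0 / 1.478 = 5234.78.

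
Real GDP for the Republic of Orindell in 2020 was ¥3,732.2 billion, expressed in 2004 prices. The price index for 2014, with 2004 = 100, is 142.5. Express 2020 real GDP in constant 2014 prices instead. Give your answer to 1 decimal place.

Real GDP in 2014 prices = Real GDP in 2004 prices × (P_2014/P_2004) = 3732.2 × 1.425 = 5318.39.

¥5,318.4 billion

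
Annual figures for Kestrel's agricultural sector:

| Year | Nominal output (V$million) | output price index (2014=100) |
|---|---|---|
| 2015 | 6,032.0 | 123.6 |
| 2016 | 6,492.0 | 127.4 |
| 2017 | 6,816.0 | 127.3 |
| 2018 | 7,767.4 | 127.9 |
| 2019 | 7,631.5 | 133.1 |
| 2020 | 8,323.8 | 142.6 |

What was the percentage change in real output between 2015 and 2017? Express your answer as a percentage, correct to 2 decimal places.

9.71%

Real output 2015 = 6032.0/1.236 = 4880.26.
Real output 2017 = 6816.0/1.273 = 5354.28.
Change = 5354.28/4880.26 − 1 = 0.0971.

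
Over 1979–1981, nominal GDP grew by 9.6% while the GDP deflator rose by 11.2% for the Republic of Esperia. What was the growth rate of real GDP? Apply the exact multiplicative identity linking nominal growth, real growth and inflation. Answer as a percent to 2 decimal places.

(1 + g_nom) = (1 + g_real)(1 + π), so g_real = 1.0960 / 1.1120 − 1 = -0.01439.

-1.44%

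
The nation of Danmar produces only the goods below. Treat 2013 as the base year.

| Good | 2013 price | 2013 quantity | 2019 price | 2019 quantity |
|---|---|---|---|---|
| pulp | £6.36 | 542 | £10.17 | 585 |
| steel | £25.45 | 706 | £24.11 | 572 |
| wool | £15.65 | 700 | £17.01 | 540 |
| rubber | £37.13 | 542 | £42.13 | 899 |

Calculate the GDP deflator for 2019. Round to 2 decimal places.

Nominal GDP 2019 = 10.17·585 + 24.11·572 + 17.01·540 + 42.13·899 = 66800.64.
Real GDP 2019 (at 2013 prices) = 6.36·585 + 25.45·572 + 15.65·540 + 37.13·899 = 60108.87.
Deflator = Nominal/Real × 100 = 66800.64/60108.87 × 100 = 111.133.

111.13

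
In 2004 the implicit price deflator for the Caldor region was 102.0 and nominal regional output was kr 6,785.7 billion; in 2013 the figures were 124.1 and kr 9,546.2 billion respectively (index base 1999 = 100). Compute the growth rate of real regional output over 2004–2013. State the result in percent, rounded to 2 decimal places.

15.63%

Real regional output 2004 = 6785.7 / 1.020 = 6652.65.
Real regional output 2013 = 9546.2 / 1.241 = 7692.34.
Real growth = 7692.34 / 6652.65 − 1 = 0.1563.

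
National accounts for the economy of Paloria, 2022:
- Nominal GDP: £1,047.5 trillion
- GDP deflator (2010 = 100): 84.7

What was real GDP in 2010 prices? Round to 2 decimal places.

£1,236.72 trillion

Real GDP = Nominal / (GDP deflator/100) = 1047.5 / 0.847 = 1236.72.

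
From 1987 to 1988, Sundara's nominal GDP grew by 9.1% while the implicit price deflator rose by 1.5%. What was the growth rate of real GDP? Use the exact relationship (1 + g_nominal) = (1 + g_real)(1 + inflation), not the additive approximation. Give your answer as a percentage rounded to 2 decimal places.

7.49%

(1 + g_nom) = (1 + g_real)(1 + π), so g_real = 1.0910 / 1.0150 − 1 = 0.07488.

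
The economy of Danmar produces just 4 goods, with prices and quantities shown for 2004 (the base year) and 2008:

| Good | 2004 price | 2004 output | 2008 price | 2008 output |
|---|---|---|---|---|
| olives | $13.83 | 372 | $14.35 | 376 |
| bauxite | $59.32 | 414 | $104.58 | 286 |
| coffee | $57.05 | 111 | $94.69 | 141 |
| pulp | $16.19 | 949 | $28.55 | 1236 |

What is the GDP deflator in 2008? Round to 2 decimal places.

167.15

Nominal GDP 2008 = 14.35·376 + 104.58·286 + 94.69·141 + 28.55·1236 = 83944.57.
Real GDP 2008 (at 2004 prices) = 13.83·376 + 59.32·286 + 57.05·141 + 16.19·1236 = 50220.49.
Deflator = Nominal/Real × 100 = 83944.57/50220.49 × 100 = 167.152.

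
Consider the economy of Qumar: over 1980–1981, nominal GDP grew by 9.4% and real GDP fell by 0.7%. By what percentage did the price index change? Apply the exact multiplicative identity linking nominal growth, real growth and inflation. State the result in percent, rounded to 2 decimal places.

10.17%

(1 + g_nom) = (1 + g_real)(1 + π), so π = 1.0940 / 0.9930 − 1 = 0.10171.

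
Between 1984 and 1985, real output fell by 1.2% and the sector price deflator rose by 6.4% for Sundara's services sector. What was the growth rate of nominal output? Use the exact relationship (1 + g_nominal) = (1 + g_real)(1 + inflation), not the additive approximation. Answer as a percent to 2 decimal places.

(1 + g_nom) = (1 + g_real)(1 + π) = 0.9880 × 1.0640 = 1.05123.

5.12%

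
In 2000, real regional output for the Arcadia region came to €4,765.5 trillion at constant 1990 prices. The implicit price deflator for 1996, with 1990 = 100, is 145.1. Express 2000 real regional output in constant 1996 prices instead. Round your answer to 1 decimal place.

€6,914.7 trillion

Real regional output in 1996 prices = Real regional output in 1990 prices × (P_1996/P_1990) = 4765.5 × 1.451 = 6914.74.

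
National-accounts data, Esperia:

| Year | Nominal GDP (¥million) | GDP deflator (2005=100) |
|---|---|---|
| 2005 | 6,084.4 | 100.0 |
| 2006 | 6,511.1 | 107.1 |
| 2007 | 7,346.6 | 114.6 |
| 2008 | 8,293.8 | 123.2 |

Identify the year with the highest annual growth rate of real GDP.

2007

2006: real = 6511.1/1.071 = 6079.46; growth vs 2005 (6084.40) = -0.08%.
2007: real = 7346.6/1.146 = 6410.65; growth vs 2006 (6079.46) = 5.45%.
2008: real = 8293.8/1.232 = 6731.98; growth vs 2007 (6410.65) = 5.01%.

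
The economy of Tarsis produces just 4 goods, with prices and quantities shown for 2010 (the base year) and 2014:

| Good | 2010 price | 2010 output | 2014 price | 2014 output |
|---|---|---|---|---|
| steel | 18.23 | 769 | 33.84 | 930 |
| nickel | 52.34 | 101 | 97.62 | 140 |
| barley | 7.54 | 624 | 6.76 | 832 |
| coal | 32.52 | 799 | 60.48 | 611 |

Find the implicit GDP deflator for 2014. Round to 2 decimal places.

Nominal GDP 2014 = 33.84·930 + 97.62·140 + 6.76·832 + 60.48·611 = 87715.60.
Real GDP 2014 (at 2010 prices) = 18.23·930 + 52.34·140 + 7.54·832 + 32.52·611 = 50424.50.
Deflator = Nominal/Real × 100 = 87715.60/50424.50 × 100 = 173.954.

173.95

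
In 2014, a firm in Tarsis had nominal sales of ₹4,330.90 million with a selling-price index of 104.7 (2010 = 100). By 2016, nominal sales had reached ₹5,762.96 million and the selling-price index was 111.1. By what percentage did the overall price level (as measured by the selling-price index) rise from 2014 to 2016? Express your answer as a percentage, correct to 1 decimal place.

Price-level change = 111.1 / 104.7 − 1 = 0.0611.

6.1%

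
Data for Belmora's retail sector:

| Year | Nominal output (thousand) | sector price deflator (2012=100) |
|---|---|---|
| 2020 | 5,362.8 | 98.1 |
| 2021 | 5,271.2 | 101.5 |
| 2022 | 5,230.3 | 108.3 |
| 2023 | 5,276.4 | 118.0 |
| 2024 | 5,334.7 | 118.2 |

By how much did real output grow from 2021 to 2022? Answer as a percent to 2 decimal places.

-7.01%

Real output 2021 = 5271.2/1.015 = 5193.30.
Real output 2022 = 5230.3/1.083 = 4829.46.
Change = 4829.46/5193.30 − 1 = -0.0701.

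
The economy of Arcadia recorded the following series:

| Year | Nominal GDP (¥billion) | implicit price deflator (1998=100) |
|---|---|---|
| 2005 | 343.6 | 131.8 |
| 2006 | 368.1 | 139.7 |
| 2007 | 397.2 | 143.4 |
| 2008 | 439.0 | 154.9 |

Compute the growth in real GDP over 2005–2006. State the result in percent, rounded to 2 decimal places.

1.07%

Real GDP 2005 = 343.6/1.318 = 260.70.
Real GDP 2006 = 368.1/1.397 = 263.49.
Change = 263.49/260.70 − 1 = 0.0107.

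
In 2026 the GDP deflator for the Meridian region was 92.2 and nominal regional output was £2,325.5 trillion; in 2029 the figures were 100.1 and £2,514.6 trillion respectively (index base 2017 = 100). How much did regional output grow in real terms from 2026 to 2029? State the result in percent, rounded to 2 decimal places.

-0.40%

Deflate each year: 2026 → 2325.5/0.922 = 2522.23; 2029 → 2514.6/1.001 = 2512.09.
So real regional output changed by 2512.09/2522.23 − 1 = -0.0040, i.e. -0.40%.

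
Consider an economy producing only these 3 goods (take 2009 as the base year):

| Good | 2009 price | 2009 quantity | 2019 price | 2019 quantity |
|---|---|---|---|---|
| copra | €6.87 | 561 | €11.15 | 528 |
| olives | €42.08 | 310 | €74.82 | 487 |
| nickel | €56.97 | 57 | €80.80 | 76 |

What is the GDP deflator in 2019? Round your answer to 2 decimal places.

Nominal GDP 2019 = 11.15·528 + 74.82·487 + 80.80·76 = 48465.34.
Real GDP 2019 (at 2009 prices) = 6.87·528 + 42.08·487 + 56.97·76 = 28450.04.
Deflator = Nominal/Real × 100 = 48465.34/28450.04 × 100 = 170.352.

170.35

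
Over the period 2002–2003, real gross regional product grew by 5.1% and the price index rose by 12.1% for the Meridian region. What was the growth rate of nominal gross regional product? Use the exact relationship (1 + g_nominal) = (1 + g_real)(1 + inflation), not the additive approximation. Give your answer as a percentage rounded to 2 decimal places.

17.82%

(1 + g_nom) = (1 + g_real)(1 + π) = 1.0510 × 1.1210 = 1.17817.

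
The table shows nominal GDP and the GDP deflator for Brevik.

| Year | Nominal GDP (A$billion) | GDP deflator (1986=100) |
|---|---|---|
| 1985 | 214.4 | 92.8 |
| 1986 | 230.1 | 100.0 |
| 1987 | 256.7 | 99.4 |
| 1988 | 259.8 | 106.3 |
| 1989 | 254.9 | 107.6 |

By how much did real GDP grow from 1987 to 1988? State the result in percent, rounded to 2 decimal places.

-5.36%

Real GDP 1987 = 256.7/0.994 = 258.25.
Real GDP 1988 = 259.8/1.063 = 244.40.
Change = 244.40/258.25 − 1 = -0.0536.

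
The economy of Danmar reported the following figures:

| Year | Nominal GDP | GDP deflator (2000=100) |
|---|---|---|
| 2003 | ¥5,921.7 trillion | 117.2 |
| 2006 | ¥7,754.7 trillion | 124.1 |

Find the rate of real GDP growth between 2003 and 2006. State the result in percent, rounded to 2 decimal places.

Deflate each year: 2003 → 5921.7/1.172 = 5052.65; 2006 → 7754.7/1.241 = 6248.75.
So real GDP changed by 6248.75/5052.65 − 1 = 0.2367, i.e. 23.67%.

23.67%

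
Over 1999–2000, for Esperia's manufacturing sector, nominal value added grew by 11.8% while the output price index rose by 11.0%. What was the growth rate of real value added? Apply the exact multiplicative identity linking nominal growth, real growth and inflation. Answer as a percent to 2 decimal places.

0.72%

(1 + g_nom) = (1 + g_real)(1 + π), so g_real = 1.1180 / 1.1100 − 1 = 0.00721.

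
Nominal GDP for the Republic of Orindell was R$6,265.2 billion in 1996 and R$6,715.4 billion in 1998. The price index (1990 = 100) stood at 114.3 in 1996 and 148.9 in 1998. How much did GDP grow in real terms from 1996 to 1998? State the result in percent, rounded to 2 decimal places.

Deflate each year: 1996 → 6265.2/1.143 = 5481.36; 1998 → 6715.4/1.489 = 4510.01.
So real GDP changed by 4510.01/5481.36 − 1 = -0.1772, i.e. -17.72%.

-17.72%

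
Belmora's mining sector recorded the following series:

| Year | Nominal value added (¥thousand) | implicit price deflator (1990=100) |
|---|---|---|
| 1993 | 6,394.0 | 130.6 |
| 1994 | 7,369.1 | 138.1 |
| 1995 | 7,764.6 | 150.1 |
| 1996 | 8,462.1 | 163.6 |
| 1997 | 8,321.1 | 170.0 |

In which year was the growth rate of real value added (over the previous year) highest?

1994: real = 7369.1/1.381 = 5336.06; growth vs 1993 (4895.87) = 8.99%.
1995: real = 7764.6/1.501 = 5172.95; growth vs 1994 (5336.06) = -3.06%.
1996: real = 8462.1/1.636 = 5172.43; growth vs 1995 (5172.95) = -0.01%.
1997: real = 8321.1/1.700 = 4894.76; growth vs 1996 (5172.43) = -5.37%.

1994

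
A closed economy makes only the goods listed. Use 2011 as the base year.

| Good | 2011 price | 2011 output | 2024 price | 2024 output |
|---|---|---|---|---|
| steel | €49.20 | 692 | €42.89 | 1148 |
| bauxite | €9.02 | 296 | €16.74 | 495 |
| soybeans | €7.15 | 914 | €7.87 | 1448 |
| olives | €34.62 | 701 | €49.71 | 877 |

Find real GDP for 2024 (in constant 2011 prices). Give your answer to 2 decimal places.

€101661.44

Real GDP 2024 = Σ (p_2011 × q_2024) = 49.20·1148 + 9.02·495 + 7.15·1448 + 34.62·877 = 101661.44.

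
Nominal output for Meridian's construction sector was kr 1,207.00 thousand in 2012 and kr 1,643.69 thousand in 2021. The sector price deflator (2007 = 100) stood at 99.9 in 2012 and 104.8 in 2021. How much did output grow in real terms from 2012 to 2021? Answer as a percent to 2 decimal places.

29.81%

Real output 2012 = 1207.00 / 0.999 = 1208.21.
Real output 2021 = 1643.69 / 1.048 = 1568.41.
Real growth = 1568.41 / 1208.21 − 1 = 0.2981.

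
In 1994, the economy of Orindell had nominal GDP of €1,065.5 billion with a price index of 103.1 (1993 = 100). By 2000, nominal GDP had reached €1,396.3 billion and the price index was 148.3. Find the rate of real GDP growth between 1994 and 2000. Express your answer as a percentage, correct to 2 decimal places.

-8.89%

Deflate each year: 1994 → 1065.5/1.031 = 1033.46; 2000 → 1396.3/1.483 = 941.54.
So real GDP changed by 941.54/1033.46 − 1 = -0.0889, i.e. -8.89%.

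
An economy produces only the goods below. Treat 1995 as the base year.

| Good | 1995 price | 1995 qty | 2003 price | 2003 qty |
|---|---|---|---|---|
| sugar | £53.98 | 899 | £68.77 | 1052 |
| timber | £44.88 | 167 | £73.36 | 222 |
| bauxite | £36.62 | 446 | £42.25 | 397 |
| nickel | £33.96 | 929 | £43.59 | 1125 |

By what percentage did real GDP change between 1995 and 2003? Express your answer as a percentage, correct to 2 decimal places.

15.00%

Real GDP 1995 = Nominal GDP 1995 = 53.98·899 + 44.88·167 + 36.62·446 + 33.96·929 = 103904.34.
Real GDP 2003 (at 1995 prices) = 53.98·1052 + 44.88·222 + 36.62·397 + 33.96·1125 = 119493.46.
Real growth = 119493.46/103904.34 − 1 = 0.1500.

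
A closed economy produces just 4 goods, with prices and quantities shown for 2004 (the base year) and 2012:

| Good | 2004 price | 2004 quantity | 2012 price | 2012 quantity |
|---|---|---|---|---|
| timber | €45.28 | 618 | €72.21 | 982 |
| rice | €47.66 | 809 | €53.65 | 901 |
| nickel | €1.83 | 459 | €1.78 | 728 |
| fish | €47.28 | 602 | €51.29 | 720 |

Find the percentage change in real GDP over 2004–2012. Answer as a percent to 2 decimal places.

Real GDP 2004 = Nominal GDP 2004 = 45.28·618 + 47.66·809 + 1.83·459 + 47.28·602 = 95842.51.
Real GDP 2012 (at 2004 prices) = 45.28·982 + 47.66·901 + 1.83·728 + 47.28·720 = 122780.46.
Real growth = 122780.46/95842.51 − 1 = 0.2811.

28.11%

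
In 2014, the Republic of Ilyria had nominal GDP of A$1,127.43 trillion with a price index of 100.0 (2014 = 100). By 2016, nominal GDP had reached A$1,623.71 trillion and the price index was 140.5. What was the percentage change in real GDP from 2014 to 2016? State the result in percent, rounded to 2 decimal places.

2.50%

Deflate each year: 2014 → 1127.43/1.000 = 1127.43; 2016 → 1623.71/1.405 = 1155.67.
So real GDP changed by 1155.67/1127.43 − 1 = 0.0250, i.e. 2.50%.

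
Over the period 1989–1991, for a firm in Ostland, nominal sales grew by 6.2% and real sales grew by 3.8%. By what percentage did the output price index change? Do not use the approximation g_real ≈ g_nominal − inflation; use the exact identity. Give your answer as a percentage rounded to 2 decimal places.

(1 + g_nom) = (1 + g_real)(1 + π), so π = 1.0620 / 1.0380 − 1 = 0.02312.

2.31%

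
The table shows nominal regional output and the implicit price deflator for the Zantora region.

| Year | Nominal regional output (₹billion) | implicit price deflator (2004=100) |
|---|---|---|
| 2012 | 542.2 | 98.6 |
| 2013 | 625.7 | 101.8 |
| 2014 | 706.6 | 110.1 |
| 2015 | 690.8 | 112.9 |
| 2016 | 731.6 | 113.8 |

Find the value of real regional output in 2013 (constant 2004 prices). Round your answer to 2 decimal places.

₹614.64 billion

Real regional output 2013 = 625.7 / 1.018 = 614.64.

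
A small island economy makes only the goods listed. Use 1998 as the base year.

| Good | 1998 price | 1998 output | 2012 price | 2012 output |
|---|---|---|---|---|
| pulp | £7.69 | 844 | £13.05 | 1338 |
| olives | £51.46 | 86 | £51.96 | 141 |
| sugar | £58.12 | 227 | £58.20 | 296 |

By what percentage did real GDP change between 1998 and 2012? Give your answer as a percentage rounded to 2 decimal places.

Real GDP 1998 = Nominal GDP 1998 = 7.69·844 + 51.46·86 + 58.12·227 = 24109.16.
Real GDP 2012 (at 1998 prices) = 7.69·1338 + 51.46·141 + 58.12·296 = 34748.60.
Real growth = 34748.60/24109.16 − 1 = 0.4413.

44.13%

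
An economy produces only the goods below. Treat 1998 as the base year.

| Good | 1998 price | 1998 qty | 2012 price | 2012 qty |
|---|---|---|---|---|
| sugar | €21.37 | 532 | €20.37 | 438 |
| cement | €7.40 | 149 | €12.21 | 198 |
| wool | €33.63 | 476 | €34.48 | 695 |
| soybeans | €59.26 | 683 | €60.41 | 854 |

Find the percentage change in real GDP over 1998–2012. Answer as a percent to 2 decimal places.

Real GDP 1998 = Nominal GDP 1998 = 21.37·532 + 7.40·149 + 33.63·476 + 59.26·683 = 68953.90.
Real GDP 2012 (at 1998 prices) = 21.37·438 + 7.40·198 + 33.63·695 + 59.26·854 = 84806.15.
Real growth = 84806.15/68953.90 − 1 = 0.2299.

22.99%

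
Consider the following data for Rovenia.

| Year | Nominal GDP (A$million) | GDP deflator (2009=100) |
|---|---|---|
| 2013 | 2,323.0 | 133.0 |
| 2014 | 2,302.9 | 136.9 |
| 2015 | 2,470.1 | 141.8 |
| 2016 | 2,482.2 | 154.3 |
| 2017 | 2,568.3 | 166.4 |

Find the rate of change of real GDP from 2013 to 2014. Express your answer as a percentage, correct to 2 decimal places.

Real GDP 2013 = 2323.0/1.330 = 1746.62.
Real GDP 2014 = 2302.9/1.369 = 1682.18.
Change = 1682.18/1746.62 − 1 = -0.0369.

-3.69%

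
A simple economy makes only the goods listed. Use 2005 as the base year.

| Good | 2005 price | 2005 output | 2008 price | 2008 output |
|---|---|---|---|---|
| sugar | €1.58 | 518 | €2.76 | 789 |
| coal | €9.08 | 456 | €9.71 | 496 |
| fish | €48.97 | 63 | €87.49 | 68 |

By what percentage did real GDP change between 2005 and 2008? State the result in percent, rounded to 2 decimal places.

Real GDP 2005 = Nominal GDP 2005 = 1.58·518 + 9.08·456 + 48.97·63 = 8044.03.
Real GDP 2008 (at 2005 prices) = 1.58·789 + 9.08·496 + 48.97·68 = 9080.26.
Real growth = 9080.26/8044.03 − 1 = 0.1288.

12.88%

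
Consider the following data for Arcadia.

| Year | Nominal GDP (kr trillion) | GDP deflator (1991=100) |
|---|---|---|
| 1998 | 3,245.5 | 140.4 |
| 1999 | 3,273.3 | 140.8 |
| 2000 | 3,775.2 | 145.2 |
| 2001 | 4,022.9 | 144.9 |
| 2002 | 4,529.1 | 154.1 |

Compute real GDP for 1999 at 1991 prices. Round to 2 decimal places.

Real GDP 1999 = 3273.3 / 1.408 = 2324.79.

kr 2,324.79 trillion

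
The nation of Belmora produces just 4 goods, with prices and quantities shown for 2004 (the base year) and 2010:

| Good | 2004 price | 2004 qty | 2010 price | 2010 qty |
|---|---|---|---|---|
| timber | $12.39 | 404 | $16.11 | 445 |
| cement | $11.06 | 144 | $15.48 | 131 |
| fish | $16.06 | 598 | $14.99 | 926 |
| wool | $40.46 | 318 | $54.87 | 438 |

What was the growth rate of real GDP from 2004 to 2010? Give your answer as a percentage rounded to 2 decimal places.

Real GDP 2004 = Nominal GDP 2004 = 12.39·404 + 11.06·144 + 16.06·598 + 40.46·318 = 29068.36.
Real GDP 2010 (at 2004 prices) = 12.39·445 + 11.06·131 + 16.06·926 + 40.46·438 = 39555.45.
Real growth = 39555.45/29068.36 − 1 = 0.3608.

36.08%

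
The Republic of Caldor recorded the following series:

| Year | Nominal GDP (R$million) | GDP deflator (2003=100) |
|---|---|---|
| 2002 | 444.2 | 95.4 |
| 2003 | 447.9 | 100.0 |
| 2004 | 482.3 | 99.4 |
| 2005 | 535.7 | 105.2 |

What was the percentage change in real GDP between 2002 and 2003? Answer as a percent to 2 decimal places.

-3.81%

Real GDP 2002 = 444.2/0.954 = 465.62.
Real GDP 2003 = 447.9/1.000 = 447.90.
Change = 447.90/465.62 − 1 = -0.0381.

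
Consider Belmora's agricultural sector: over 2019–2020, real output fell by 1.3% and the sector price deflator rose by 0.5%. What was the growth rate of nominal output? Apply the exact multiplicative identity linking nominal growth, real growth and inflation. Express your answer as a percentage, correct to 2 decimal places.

(1 + g_nom) = (1 + g_real)(1 + π) = 0.9870 × 1.0050 = 0.99194.

-0.81%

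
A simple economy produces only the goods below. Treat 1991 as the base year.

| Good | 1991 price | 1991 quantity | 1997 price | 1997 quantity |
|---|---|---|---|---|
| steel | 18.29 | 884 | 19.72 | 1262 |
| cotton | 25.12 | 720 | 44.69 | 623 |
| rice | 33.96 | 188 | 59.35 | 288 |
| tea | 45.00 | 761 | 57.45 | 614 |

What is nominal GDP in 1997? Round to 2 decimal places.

105095.61

Nominal GDP 1997 = Σ (p_1997 × q_1997) = 19.72·1262 + 44.69·623 + 59.35·288 + 57.45·614 = 105095.61.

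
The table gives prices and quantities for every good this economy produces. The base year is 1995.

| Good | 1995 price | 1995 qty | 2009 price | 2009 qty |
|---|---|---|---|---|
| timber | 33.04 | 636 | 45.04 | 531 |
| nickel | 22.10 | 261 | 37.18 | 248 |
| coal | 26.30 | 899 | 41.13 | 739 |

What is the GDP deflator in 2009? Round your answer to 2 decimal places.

Nominal GDP 2009 = 45.04·531 + 37.18·248 + 41.13·739 = 63531.95.
Real GDP 2009 (at 1995 prices) = 33.04·531 + 22.10·248 + 26.30·739 = 42460.74.
Deflator = Nominal/Real × 100 = 63531.95/42460.74 × 100 = 149.625.

149.63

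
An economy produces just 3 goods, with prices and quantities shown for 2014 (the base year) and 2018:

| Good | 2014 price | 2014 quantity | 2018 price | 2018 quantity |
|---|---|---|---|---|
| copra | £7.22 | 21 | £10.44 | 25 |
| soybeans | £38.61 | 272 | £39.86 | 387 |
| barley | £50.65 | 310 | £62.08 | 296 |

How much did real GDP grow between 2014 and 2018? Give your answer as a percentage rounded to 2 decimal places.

Real GDP 2014 = Nominal GDP 2014 = 7.22·21 + 38.61·272 + 50.65·310 = 26355.04.
Real GDP 2018 (at 2014 prices) = 7.22·25 + 38.61·387 + 50.65·296 = 30114.97.
Real growth = 30114.97/26355.04 − 1 = 0.1427.

14.27%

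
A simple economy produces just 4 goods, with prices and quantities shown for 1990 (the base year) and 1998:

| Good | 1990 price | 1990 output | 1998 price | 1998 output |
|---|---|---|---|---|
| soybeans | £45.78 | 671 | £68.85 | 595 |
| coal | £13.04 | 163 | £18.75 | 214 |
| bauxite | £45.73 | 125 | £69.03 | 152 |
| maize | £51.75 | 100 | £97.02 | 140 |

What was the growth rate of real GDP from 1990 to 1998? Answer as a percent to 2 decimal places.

1.12%

Real GDP 1990 = Nominal GDP 1990 = 45.78·671 + 13.04·163 + 45.73·125 + 51.75·100 = 43735.15.
Real GDP 1998 (at 1990 prices) = 45.78·595 + 13.04·214 + 45.73·152 + 51.75·140 = 44225.62.
Real growth = 44225.62/43735.15 − 1 = 0.0112.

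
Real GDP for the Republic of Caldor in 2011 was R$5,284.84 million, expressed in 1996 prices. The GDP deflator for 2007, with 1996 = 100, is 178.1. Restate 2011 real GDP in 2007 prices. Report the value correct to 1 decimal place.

Real GDP in 2007 prices = Real GDP in 1996 prices × (P_2007/P_1996) = 5284.84 × 1.781 = 9412.30.

R$9,412.3 million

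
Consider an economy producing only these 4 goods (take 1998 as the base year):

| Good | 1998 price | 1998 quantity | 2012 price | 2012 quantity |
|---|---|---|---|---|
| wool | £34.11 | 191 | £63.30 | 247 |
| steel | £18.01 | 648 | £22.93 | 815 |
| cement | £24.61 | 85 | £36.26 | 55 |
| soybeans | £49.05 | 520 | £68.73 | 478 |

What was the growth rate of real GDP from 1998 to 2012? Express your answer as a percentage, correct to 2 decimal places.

4.63%

Real GDP 1998 = Nominal GDP 1998 = 34.11·191 + 18.01·648 + 24.61·85 + 49.05·520 = 45783.34.
Real GDP 2012 (at 1998 prices) = 34.11·247 + 18.01·815 + 24.61·55 + 49.05·478 = 47902.77.
Real growth = 47902.77/45783.34 − 1 = 0.0463.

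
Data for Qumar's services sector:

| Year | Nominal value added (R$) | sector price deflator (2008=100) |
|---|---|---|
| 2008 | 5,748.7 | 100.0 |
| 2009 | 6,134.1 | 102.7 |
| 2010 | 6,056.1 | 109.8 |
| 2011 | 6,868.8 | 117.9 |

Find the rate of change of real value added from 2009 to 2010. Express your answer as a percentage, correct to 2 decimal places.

-7.66%

Real value added 2009 = 6134.1/1.027 = 5972.83.
Real value added 2010 = 6056.1/1.098 = 5515.57.
Change = 5515.57/5972.83 − 1 = -0.0766.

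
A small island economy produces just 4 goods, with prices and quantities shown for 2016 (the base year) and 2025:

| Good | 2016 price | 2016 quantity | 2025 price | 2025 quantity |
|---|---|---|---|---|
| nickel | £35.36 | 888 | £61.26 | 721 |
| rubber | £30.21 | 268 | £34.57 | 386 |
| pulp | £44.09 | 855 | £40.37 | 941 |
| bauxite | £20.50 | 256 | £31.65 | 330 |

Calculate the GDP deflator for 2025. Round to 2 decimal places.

124.04

Nominal GDP 2025 = 61.26·721 + 34.57·386 + 40.37·941 + 31.65·330 = 105945.15.
Real GDP 2025 (at 2016 prices) = 35.36·721 + 30.21·386 + 44.09·941 + 20.50·330 = 85409.31.
Deflator = Nominal/Real × 100 = 105945.15/85409.31 × 100 = 124.044.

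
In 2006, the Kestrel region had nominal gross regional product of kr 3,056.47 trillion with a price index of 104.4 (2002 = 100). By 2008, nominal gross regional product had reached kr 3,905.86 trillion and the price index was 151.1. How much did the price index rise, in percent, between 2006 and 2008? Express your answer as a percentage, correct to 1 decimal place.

Price-level change = 151.1 / 104.4 − 1 = 0.4473.

44.7%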